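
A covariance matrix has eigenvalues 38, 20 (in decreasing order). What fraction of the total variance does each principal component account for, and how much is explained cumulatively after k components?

Step 1 — total variance = trace(Sigma) = Σ λ_i = 38 + 20 = 58.

Step 2 — fraction explained by component i = λ_i / Σ λ:
  PC1: 38/58 = 0.6552
  PC2: 20/58 = 0.3448

Step 3 — cumulative fraction after k components = (λ_1 + ... + λ_k) / Σ λ:
  k = 1: 38/58 = 0.6552
  k = 2: (38 + 20)/58 = 58/58 = 1

Summary (fraction, with percent):

explained: PC1 0.6552 (65.52%), PC2 0.3448 (34.48%);  cumulative: 0.6552, 1


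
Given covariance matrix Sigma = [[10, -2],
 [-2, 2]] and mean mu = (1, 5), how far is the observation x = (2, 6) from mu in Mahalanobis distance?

Step 1 — centre the observation: (x - mu) = (1, 1).

Step 2 — invert Sigma. det(Sigma) = 10·2 - (-2)² = 16.
  Sigma^{-1} = (1/det) · [[d, -b], [-b, a]] = [[0.125, 0.125],
 [0.125, 0.625]].

Step 3 — form the quadratic (x - mu)^T · Sigma^{-1} · (x - mu):
  Sigma^{-1} · (x - mu) = (0.25, 0.75).
  (x - mu)^T · [Sigma^{-1} · (x - mu)] = (1)·(0.25) + (1)·(0.75) = 1.

Step 4 — take square root: d = √(1) ≈ 1.

d(x, mu) = √(1) ≈ 1


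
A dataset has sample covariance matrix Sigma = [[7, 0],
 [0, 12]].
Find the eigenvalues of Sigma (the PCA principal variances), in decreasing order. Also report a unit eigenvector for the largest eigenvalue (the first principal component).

Step 1 — characteristic polynomial of 2×2 Sigma:
  det(Sigma - λI) = λ² - trace · λ + det = 0.
  trace = 7 + 12 = 19, det = 7·12 - (0)² = 84.
Step 2 — discriminant:
  Δ = trace² - 4·det = 361 - 336 = 25.
Step 3 — eigenvalues:
  λ = (trace ± √Δ)/2 = (19 ± 5)/2,
  λ_1 = 12,  λ_2 = 7.

Step 4 — unit eigenvector for λ_1: Sigma is diagonal, so its eigenvectors are the coordinate axes. λ_1 = 12 is the diagonal entry on the second coordinate axis, hence
  v_1 = (0, 1) (||v_1|| = 1).

λ_1 = 12,  λ_2 = 7;  v_1 ≈ (0, 1)


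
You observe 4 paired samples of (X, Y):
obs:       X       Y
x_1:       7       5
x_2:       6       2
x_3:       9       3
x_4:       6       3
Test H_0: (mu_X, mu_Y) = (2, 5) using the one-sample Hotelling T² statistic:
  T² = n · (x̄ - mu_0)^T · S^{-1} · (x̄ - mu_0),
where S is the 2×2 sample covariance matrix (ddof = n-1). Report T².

Step 1 — sample mean vector:
  mean(X) = (7 + 6 + 9 + 6) / 4 = 28/4 = 7
  mean(Y) = (5 + 2 + 3 + 3) / 4 = 13/4 = 3.25
  x̄ = (7, 3.25),  deviation x̄ - mu_0 = (7, 3.25) - (2, 5) = (5, -1.75).

Step 2 — sample covariance matrix, S[i,j] = (1/(n-1)) · Σ_k (x_{k,i} - mean_i) · (x_{k,j} - mean_j), divisor n-1 = 3:
  S[X,X] = ((0)·(0) + (-1)·(-1) + (2)·(2) + (-1)·(-1)) / 3 = 6/3 = 2
  S[X,Y] = ((0)·(1.75) + (-1)·(-1.25) + (2)·(-0.25) + (-1)·(-0.25)) / 3 = 1/3 = 0.3333
  S[Y,Y] = ((1.75)·(1.75) + (-1.25)·(-1.25) + (-0.25)·(-0.25) + (-0.25)·(-0.25)) / 3 = 4.75/3 = 1.5833
  S = [[2, 0.3333],
 [0.3333, 1.5833]].

Step 3 — invert S. det(S) = 2·1.5833 - (0.3333)² = 3.0556.
  S^{-1} = (1/det) · [[d, -b], [-b, a]] = [[0.5182, -0.1091],
 [-0.1091, 0.6545]].

Step 4 — quadratic form (x̄ - mu_0)^T · S^{-1} · (x̄ - mu_0):
  S^{-1} · (x̄ - mu_0) = (2.7818, -1.6909),
  (x̄ - mu_0)^T · [...] = (5)·(2.7818) + (-1.75)·(-1.6909) = 16.8682.

Step 5 — scale by n: T² = 4 · 16.8682 = 67.4727.

T² ≈ 67.4727


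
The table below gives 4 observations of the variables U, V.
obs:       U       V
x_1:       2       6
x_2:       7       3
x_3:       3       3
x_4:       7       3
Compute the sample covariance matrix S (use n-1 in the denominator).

Step 1 — column means:
  mean(U) = (2 + 7 + 3 + 7) / 4 = 19/4 = 4.75
  mean(V) = (6 + 3 + 3 + 3) / 4 = 15/4 = 3.75

Step 2 — sample covariance S[i,j] = (1/(n-1)) · Σ_k (x_{k,i} - mean_i) · (x_{k,j} - mean_j), with n-1 = 3.
  S[U,U] = ((-2.75)·(-2.75) + (2.25)·(2.25) + (-1.75)·(-1.75) + (2.25)·(2.25)) / 3 = 20.75/3 = 6.9167
  S[U,V] = ((-2.75)·(2.25) + (2.25)·(-0.75) + (-1.75)·(-0.75) + (2.25)·(-0.75)) / 3 = -8.25/3 = -2.75
  S[V,V] = ((2.25)·(2.25) + (-0.75)·(-0.75) + (-0.75)·(-0.75) + (-0.75)·(-0.75)) / 3 = 6.75/3 = 2.25

S is symmetric (S[j,i] = S[i,j]). Assembling:

S = [[6.9167, -2.75],
 [-2.75, 2.25]]


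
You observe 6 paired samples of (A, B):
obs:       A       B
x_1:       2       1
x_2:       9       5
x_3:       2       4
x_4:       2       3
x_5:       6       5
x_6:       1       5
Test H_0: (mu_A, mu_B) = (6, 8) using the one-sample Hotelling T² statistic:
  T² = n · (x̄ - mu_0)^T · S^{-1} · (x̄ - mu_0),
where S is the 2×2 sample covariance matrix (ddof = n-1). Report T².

Step 1 — sample mean vector:
  mean(A) = (2 + 9 + 2 + 2 + 6 + 1) / 6 = 22/6 = 3.6667
  mean(B) = (1 + 5 + 4 + 3 + 5 + 5) / 6 = 23/6 = 3.8333
  x̄ = (3.6667, 3.8333),  deviation x̄ - mu_0 = (3.6667, 3.8333) - (6, 8) = (-2.3333, -4.1667).

Step 2 — sample covariance matrix, S[i,j] = (1/(n-1)) · Σ_k (x_{k,i} - mean_i) · (x_{k,j} - mean_j), divisor n-1 = 5:
  S[A,A] = ((-1.6667)·(-1.6667) + (5.3333)·(5.3333) + (-1.6667)·(-1.6667) + (-1.6667)·(-1.6667) + (2.3333)·(2.3333) + (-2.6667)·(-2.6667)) / 5 = 49.3333/5 = 9.8667
  S[A,B] = ((-1.6667)·(-2.8333) + (5.3333)·(1.1667) + (-1.6667)·(0.1667) + (-1.6667)·(-0.8333) + (2.3333)·(1.1667) + (-2.6667)·(1.1667)) / 5 = 11.6667/5 = 2.3333
  S[B,B] = ((-2.8333)·(-2.8333) + (1.1667)·(1.1667) + (0.1667)·(0.1667) + (-0.8333)·(-0.8333) + (1.1667)·(1.1667) + (1.1667)·(1.1667)) / 5 = 12.8333/5 = 2.5667
  S = [[9.8667, 2.3333],
 [2.3333, 2.5667]].

Step 3 — invert S. det(S) = 9.8667·2.5667 - (2.3333)² = 19.88.
  S^{-1} = (1/det) · [[d, -b], [-b, a]] = [[0.1291, -0.1174],
 [-0.1174, 0.4963]].

Step 4 — quadratic form (x̄ - mu_0)^T · S^{-1} · (x̄ - mu_0):
  S^{-1} · (x̄ - mu_0) = (0.1878, -1.7941),
  (x̄ - mu_0)^T · [...] = (-2.3333)·(0.1878) + (-4.1667)·(-1.7941) = 7.0372.

Step 5 — scale by n: T² = 6 · 7.0372 = 42.2233.

T² ≈ 42.2233


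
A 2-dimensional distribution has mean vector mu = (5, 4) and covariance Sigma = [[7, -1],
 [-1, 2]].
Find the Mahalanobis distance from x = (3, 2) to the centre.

Step 1 — centre the observation: (x - mu) = (-2, -2).

Step 2 — invert Sigma. det(Sigma) = 7·2 - (-1)² = 13.
  Sigma^{-1} = (1/det) · [[d, -b], [-b, a]] = [[0.1538, 0.0769],
 [0.0769, 0.5385]].

Step 3 — form the quadratic (x - mu)^T · Sigma^{-1} · (x - mu):
  Sigma^{-1} · (x - mu) = (-0.4615, -1.2308).
  (x - mu)^T · [Sigma^{-1} · (x - mu)] = (-2)·(-0.4615) + (-2)·(-1.2308) = 3.3846.

Step 4 — take square root: d = √(3.3846) ≈ 1.8397.

d(x, mu) = √(3.3846) ≈ 1.8397


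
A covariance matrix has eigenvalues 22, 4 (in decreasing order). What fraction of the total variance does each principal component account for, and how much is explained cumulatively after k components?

Step 1 — total variance = trace(Sigma) = Σ λ_i = 22 + 4 = 26.

Step 2 — fraction explained by component i = λ_i / Σ λ:
  PC1: 22/26 = 0.8462
  PC2: 4/26 = 0.1538

Step 3 — cumulative fraction after k components = (λ_1 + ... + λ_k) / Σ λ:
  k = 1: 22/26 = 0.8462
  k = 2: (22 + 4)/26 = 26/26 = 1

Summary (fraction, with percent):

explained: PC1 0.8462 (84.62%), PC2 0.1538 (15.38%);  cumulative: 0.8462, 1


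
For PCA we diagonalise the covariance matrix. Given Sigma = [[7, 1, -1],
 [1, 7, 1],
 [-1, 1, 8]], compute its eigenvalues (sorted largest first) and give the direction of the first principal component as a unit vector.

Step 1 — characteristic polynomial p(λ) = det(λI - Sigma) = λ³ - tr·λ² + c_1·λ - det, where tr = trace, c_1 = sum of the principal 2×2 minors, det = det(Sigma):
  tr = 7 + 7 + 8 = 22,
  c_1 = (7·7 - (1)²) + (7·8 - (-1)²) + (7·8 - (1)²) = 48 + 55 + 55 = 158,
  det = 7·(7·8 - (1)²) - (1)·((1)·8 - (1)·(-1)) + (-1)·((1)·(1) - 7·(-1)) = 7·(55) - (1)·(9) + (-1)·(8) = 368.
  So p(λ) = λ³ - 22λ² + 158λ - 368.
Step 2 — look for an integer root (rational root theorem: any rational root is an integer divisor of 368). Testing λ = 8:
  p(8) = 512 - 1408 + 1264 - 368 = 0  ✓
  Dividing out (λ - 8): p(λ) = (λ - 8)(λ² - 14λ + 46).
Step 3 — remaining eigenvalues from the quadratic λ² - 14λ + 46 = 0:
  Δ = 14² - 4·46 = 196 - 184 = 12,  λ = (14 ± √12)/2 = (14 ± 3.4641)/2 ≈ 8.7321 or 5.2679.
  Sorted: λ_1 = 8.7321,  λ_2 = 8,  λ_3 = 5.2679  (check: sum = 22 = tr ✓).

Step 4 — unit eigenvector for λ_1 ≈ 8.7321: v spans the null space of (Sigma - λ_1 I), whose rows are
  r_1 = (-1.7321, 1, -1),  r_2 = (1, -1.7321, 1),  r_3 = (-1, 1, -0.7321).
  v is orthogonal to every row, so take v ∝ r_1 × r_2 = ((1)·(1) - (-1)·(-1.7321), (-1)·(1) - (-1.7321)·(1), (-1.7321)·(-1.7321) - (1)·(1)) ≈ (-0.7321, 0.7321, 2).
  Rescale (multiply by -1 so the first nonzero entry is positive): u = (0.7321, -0.7321, -2).
  ||u|| = √((0.7321)² + (-0.7321)² + (-2)²) = √(5.0718) ≈ 2.2521,  v_1 = u/||u|| ≈ (0.3251, -0.3251, -0.8881) (||v_1|| = 1).

λ_1 = 8.7321,  λ_2 = 8,  λ_3 = 5.2679;  v_1 ≈ (0.3251, -0.3251, -0.8881)


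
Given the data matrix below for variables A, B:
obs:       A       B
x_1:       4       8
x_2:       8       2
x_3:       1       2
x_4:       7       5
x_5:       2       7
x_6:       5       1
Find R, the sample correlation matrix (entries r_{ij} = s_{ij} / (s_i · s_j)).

Step 1 — column means:
  mean(A) = (4 + 8 + 1 + 7 + 2 + 5) / 6 = 27/6 = 4.5
  mean(B) = (8 + 2 + 2 + 5 + 7 + 1) / 6 = 25/6 = 4.1667

Step 2 — sample variances and covariances s[i,j] = (1/(n-1)) · Σ_k (x_{k,i} - mean_i) · (x_{k,j} - mean_j), with n-1 = 5:
  s[A,A] = ((-0.5)·(-0.5) + (3.5)·(3.5) + (-3.5)·(-3.5) + (2.5)·(2.5) + (-2.5)·(-2.5) + (0.5)·(0.5)) / 5 = 37.5/5 = 7.5
  s[A,B] = ((-0.5)·(3.8333) + (3.5)·(-2.1667) + (-3.5)·(-2.1667) + (2.5)·(0.8333) + (-2.5)·(2.8333) + (0.5)·(-3.1667)) / 5 = -8.5/5 = -1.7
  s[B,B] = ((3.8333)·(3.8333) + (-2.1667)·(-2.1667) + (-2.1667)·(-2.1667) + (0.8333)·(0.8333) + (2.8333)·(2.8333) + (-3.1667)·(-3.1667)) / 5 = 42.8333/5 = 8.5667
  Sample standard deviations s_i = √(s[i,i]):
  s(A) = √(7.5) = 2.7386
  s(B) = √(8.5667) = 2.9269

Step 3 — r_{ij} = s_{ij} / (s_i · s_j):
  r[A,A] = 1 (diagonal).
  r[A,B] = -1.7 / (2.7386 · 2.9269) = -1.7 / 8.0156 = -0.2121
  r[B,B] = 1 (diagonal).

R is symmetric with unit diagonal. Assembling:

R = [[1, -0.2121],
 [-0.2121, 1]]


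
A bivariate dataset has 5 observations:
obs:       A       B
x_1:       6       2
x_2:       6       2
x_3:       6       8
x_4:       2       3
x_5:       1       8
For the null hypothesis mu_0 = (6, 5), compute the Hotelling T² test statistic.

Step 1 — sample mean vector:
  mean(A) = (6 + 6 + 6 + 2 + 1) / 5 = 21/5 = 4.2
  mean(B) = (2 + 2 + 8 + 3 + 8) / 5 = 23/5 = 4.6
  x̄ = (4.2, 4.6),  deviation x̄ - mu_0 = (4.2, 4.6) - (6, 5) = (-1.8, -0.4).

Step 2 — sample covariance matrix, S[i,j] = (1/(n-1)) · Σ_k (x_{k,i} - mean_i) · (x_{k,j} - mean_j), divisor n-1 = 4:
  S[A,A] = ((1.8)·(1.8) + (1.8)·(1.8) + (1.8)·(1.8) + (-2.2)·(-2.2) + (-3.2)·(-3.2)) / 4 = 24.8/4 = 6.2
  S[A,B] = ((1.8)·(-2.6) + (1.8)·(-2.6) + (1.8)·(3.4) + (-2.2)·(-1.6) + (-3.2)·(3.4)) / 4 = -10.6/4 = -2.65
  S[B,B] = ((-2.6)·(-2.6) + (-2.6)·(-2.6) + (3.4)·(3.4) + (-1.6)·(-1.6) + (3.4)·(3.4)) / 4 = 39.2/4 = 9.8
  S = [[6.2, -2.65],
 [-2.65, 9.8]].

Step 3 — invert S. det(S) = 6.2·9.8 - (-2.65)² = 53.7375.
  S^{-1} = (1/det) · [[d, -b], [-b, a]] = [[0.1824, 0.0493],
 [0.0493, 0.1154]].

Step 4 — quadratic form (x̄ - mu_0)^T · S^{-1} · (x̄ - mu_0):
  S^{-1} · (x̄ - mu_0) = (-0.348, -0.1349),
  (x̄ - mu_0)^T · [...] = (-1.8)·(-0.348) + (-0.4)·(-0.1349) = 0.6803.

Step 5 — scale by n: T² = 5 · 0.6803 = 3.4017.

T² ≈ 3.4017


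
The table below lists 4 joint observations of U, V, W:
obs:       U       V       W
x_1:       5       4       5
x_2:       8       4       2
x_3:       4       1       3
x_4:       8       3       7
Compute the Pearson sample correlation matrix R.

Step 1 — column means:
  mean(U) = (5 + 8 + 4 + 8) / 4 = 25/4 = 6.25
  mean(V) = (4 + 4 + 1 + 3) / 4 = 12/4 = 3
  mean(W) = (5 + 2 + 3 + 7) / 4 = 17/4 = 4.25

Step 2 — sample variances and covariances s[i,j] = (1/(n-1)) · Σ_k (x_{k,i} - mean_i) · (x_{k,j} - mean_j), with n-1 = 3:
  s[U,U] = ((-1.25)·(-1.25) + (1.75)·(1.75) + (-2.25)·(-2.25) + (1.75)·(1.75)) / 3 = 12.75/3 = 4.25
  s[U,V] = ((-1.25)·(1) + (1.75)·(1) + (-2.25)·(-2) + (1.75)·(0)) / 3 = 5/3 = 1.6667
  s[U,W] = ((-1.25)·(0.75) + (1.75)·(-2.25) + (-2.25)·(-1.25) + (1.75)·(2.75)) / 3 = 2.75/3 = 0.9167
  s[V,V] = ((1)·(1) + (1)·(1) + (-2)·(-2) + (0)·(0)) / 3 = 6/3 = 2
  s[V,W] = ((1)·(0.75) + (1)·(-2.25) + (-2)·(-1.25) + (0)·(2.75)) / 3 = 1/3 = 0.3333
  s[W,W] = ((0.75)·(0.75) + (-2.25)·(-2.25) + (-1.25)·(-1.25) + (2.75)·(2.75)) / 3 = 14.75/3 = 4.9167
  Sample standard deviations s_i = √(s[i,i]):
  s(U) = √(4.25) = 2.0616
  s(V) = √(2) = 1.4142
  s(W) = √(4.9167) = 2.2174

Step 3 — r_{ij} = s_{ij} / (s_i · s_j):
  r[U,U] = 1 (diagonal).
  r[U,V] = 1.6667 / (2.0616 · 1.4142) = 1.6667 / 2.9155 = 0.5717
  r[U,W] = 0.9167 / (2.0616 · 2.2174) = 0.9167 / 4.5712 = 0.2005
  r[V,V] = 1 (diagonal).
  r[V,W] = 0.3333 / (1.4142 · 2.2174) = 0.3333 / 3.1358 = 0.1063
  r[W,W] = 1 (diagonal).

R is symmetric with unit diagonal. Assembling:

R = [[1, 0.5717, 0.2005],
 [0.5717, 1, 0.1063],
 [0.2005, 0.1063, 1]]


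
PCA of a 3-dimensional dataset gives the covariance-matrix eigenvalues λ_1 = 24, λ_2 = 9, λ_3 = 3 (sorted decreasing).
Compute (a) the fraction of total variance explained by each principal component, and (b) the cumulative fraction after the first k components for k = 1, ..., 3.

Step 1 — total variance = trace(Sigma) = Σ λ_i = 24 + 9 + 3 = 36.

Step 2 — fraction explained by component i = λ_i / Σ λ:
  PC1: 24/36 = 0.6667
  PC2: 9/36 = 0.25
  PC3: 3/36 = 0.0833

Step 3 — cumulative fraction after k components = (λ_1 + ... + λ_k) / Σ λ:
  k = 1: 24/36 = 0.6667
  k = 2: (24 + 9)/36 = 33/36 = 0.9167
  k = 3: (24 + 9 + 3)/36 = 36/36 = 1

Summary (fraction, with percent):

explained: PC1 0.6667 (66.67%), PC2 0.25 (25%), PC3 0.0833 (8.33%);  cumulative: 0.6667, 0.9167, 1


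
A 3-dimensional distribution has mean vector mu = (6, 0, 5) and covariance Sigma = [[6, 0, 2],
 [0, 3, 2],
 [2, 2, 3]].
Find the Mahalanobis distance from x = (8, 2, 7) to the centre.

Step 1 — centre the observation: (x - mu) = (2, 2, 2).

Step 2 — invert Sigma (cofactor / det for 3×3, or solve directly):
  Sigma^{-1} = [[0.2778, 0.2222, -0.3333],
 [0.2222, 0.7778, -0.6667],
 [-0.3333, -0.6667, 1]].

Step 3 — form the quadratic (x - mu)^T · Sigma^{-1} · (x - mu):
  Sigma^{-1} · (x - mu) = (0.3333, 0.6667, 0).
  (x - mu)^T · [Sigma^{-1} · (x - mu)] = (2)·(0.3333) + (2)·(0.6667) + (2)·(0) = 2.

Step 4 — take square root: d = √(2) ≈ 1.4142.

d(x, mu) = √(2) ≈ 1.4142


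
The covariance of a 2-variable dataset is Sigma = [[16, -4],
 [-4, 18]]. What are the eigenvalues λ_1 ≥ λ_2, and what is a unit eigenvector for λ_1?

Step 1 — characteristic polynomial of 2×2 Sigma:
  det(Sigma - λI) = λ² - trace · λ + det = 0.
  trace = 16 + 18 = 34, det = 16·18 - (-4)² = 272.
Step 2 — discriminant:
  Δ = trace² - 4·det = 1156 - 1088 = 68.
Step 3 — eigenvalues:
  λ = (trace ± √Δ)/2 = (34 ± 8.2462)/2,
  λ_1 = 21.1231,  λ_2 = 12.8769.

Step 4 — unit eigenvector for λ_1: solve (Sigma - λ_1 I)v = 0. First row:
  (16 - 21.1231)·v_x + (-4)·v_y = 0, i.e. (-5.1231)·v_x + (-4)·v_y = 0,
  so v ∝ (b, λ_1 - a) = (-4, 5.1231); multiply by -1 so the first entry is positive: u = (4, -5.1231).
  ||u|| = √((4)² + (-5.1231)²) = √(42.2462) ≈ 6.4997,
  v_1 = u/||u|| ≈ (0.6154, -0.7882) (||v_1|| = 1).

λ_1 = 21.1231,  λ_2 = 12.8769;  v_1 ≈ (0.6154, -0.7882)


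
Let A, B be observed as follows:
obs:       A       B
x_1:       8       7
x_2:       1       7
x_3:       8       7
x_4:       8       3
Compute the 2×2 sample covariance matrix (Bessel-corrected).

Step 1 — column means:
  mean(A) = (8 + 1 + 8 + 8) / 4 = 25/4 = 6.25
  mean(B) = (7 + 7 + 7 + 3) / 4 = 24/4 = 6

Step 2 — sample covariance S[i,j] = (1/(n-1)) · Σ_k (x_{k,i} - mean_i) · (x_{k,j} - mean_j), with n-1 = 3.
  S[A,A] = ((1.75)·(1.75) + (-5.25)·(-5.25) + (1.75)·(1.75) + (1.75)·(1.75)) / 3 = 36.75/3 = 12.25
  S[A,B] = ((1.75)·(1) + (-5.25)·(1) + (1.75)·(1) + (1.75)·(-3)) / 3 = -7/3 = -2.3333
  S[B,B] = ((1)·(1) + (1)·(1) + (1)·(1) + (-3)·(-3)) / 3 = 12/3 = 4

S is symmetric (S[j,i] = S[i,j]). Assembling:

S = [[12.25, -2.3333],
 [-2.3333, 4]]


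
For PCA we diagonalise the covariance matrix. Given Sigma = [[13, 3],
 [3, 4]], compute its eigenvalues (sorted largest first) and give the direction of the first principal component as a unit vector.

Step 1 — characteristic polynomial of 2×2 Sigma:
  det(Sigma - λI) = λ² - trace · λ + det = 0.
  trace = 13 + 4 = 17, det = 13·4 - (3)² = 43.
Step 2 — discriminant:
  Δ = trace² - 4·det = 289 - 172 = 117.
Step 3 — eigenvalues:
  λ = (trace ± √Δ)/2 = (17 ± 10.8167)/2,
  λ_1 = 13.9083,  λ_2 = 3.0917.

Step 4 — unit eigenvector for λ_1: solve (Sigma - λ_1 I)v = 0. First row:
  (13 - 13.9083)·v_x + (3)·v_y = 0, i.e. (-0.9083)·v_x + (3)·v_y = 0,
  so v ∝ (b, λ_1 - a) = (3, 0.9083) = u.
  ||u|| = √((3)² + (0.9083)²) = √(9.8251) ≈ 3.1345,
  v_1 = u/||u|| ≈ (0.9571, 0.2898) (||v_1|| = 1).

λ_1 = 13.9083,  λ_2 = 3.0917;  v_1 ≈ (0.9571, 0.2898)


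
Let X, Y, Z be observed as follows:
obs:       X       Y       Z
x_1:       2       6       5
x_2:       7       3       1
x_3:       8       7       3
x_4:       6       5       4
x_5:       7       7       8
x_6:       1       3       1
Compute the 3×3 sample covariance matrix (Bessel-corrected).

Step 1 — column means:
  mean(X) = (2 + 7 + 8 + 6 + 7 + 1) / 6 = 31/6 = 5.1667
  mean(Y) = (6 + 3 + 7 + 5 + 7 + 3) / 6 = 31/6 = 5.1667
  mean(Z) = (5 + 1 + 3 + 4 + 8 + 1) / 6 = 22/6 = 3.6667

Step 2 — sample covariance S[i,j] = (1/(n-1)) · Σ_k (x_{k,i} - mean_i) · (x_{k,j} - mean_j), with n-1 = 5.
  S[X,X] = ((-3.1667)·(-3.1667) + (1.8333)·(1.8333) + (2.8333)·(2.8333) + (0.8333)·(0.8333) + (1.8333)·(1.8333) + (-4.1667)·(-4.1667)) / 5 = 42.8333/5 = 8.5667
  S[X,Y] = ((-3.1667)·(0.8333) + (1.8333)·(-2.1667) + (2.8333)·(1.8333) + (0.8333)·(-0.1667) + (1.8333)·(1.8333) + (-4.1667)·(-2.1667)) / 5 = 10.8333/5 = 2.1667
  S[X,Z] = ((-3.1667)·(1.3333) + (1.8333)·(-2.6667) + (2.8333)·(-0.6667) + (0.8333)·(0.3333) + (1.8333)·(4.3333) + (-4.1667)·(-2.6667)) / 5 = 8.3333/5 = 1.6667
  S[Y,Y] = ((0.8333)·(0.8333) + (-2.1667)·(-2.1667) + (1.8333)·(1.8333) + (-0.1667)·(-0.1667) + (1.8333)·(1.8333) + (-2.1667)·(-2.1667)) / 5 = 16.8333/5 = 3.3667
  S[Y,Z] = ((0.8333)·(1.3333) + (-2.1667)·(-2.6667) + (1.8333)·(-0.6667) + (-0.1667)·(0.3333) + (1.8333)·(4.3333) + (-2.1667)·(-2.6667)) / 5 = 19.3333/5 = 3.8667
  S[Z,Z] = ((1.3333)·(1.3333) + (-2.6667)·(-2.6667) + (-0.6667)·(-0.6667) + (0.3333)·(0.3333) + (4.3333)·(4.3333) + (-2.6667)·(-2.6667)) / 5 = 35.3333/5 = 7.0667

S is symmetric (S[j,i] = S[i,j]). Assembling:

S = [[8.5667, 2.1667, 1.6667],
 [2.1667, 3.3667, 3.8667],
 [1.6667, 3.8667, 7.0667]]


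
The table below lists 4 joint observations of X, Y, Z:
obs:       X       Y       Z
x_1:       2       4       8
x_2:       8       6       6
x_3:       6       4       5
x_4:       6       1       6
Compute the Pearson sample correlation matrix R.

Step 1 — column means:
  mean(X) = (2 + 8 + 6 + 6) / 4 = 22/4 = 5.5
  mean(Y) = (4 + 6 + 4 + 1) / 4 = 15/4 = 3.75
  mean(Z) = (8 + 6 + 5 + 6) / 4 = 25/4 = 6.25

Step 2 — sample variances and covariances s[i,j] = (1/(n-1)) · Σ_k (x_{k,i} - mean_i) · (x_{k,j} - mean_j), with n-1 = 3:
  s[X,X] = ((-3.5)·(-3.5) + (2.5)·(2.5) + (0.5)·(0.5) + (0.5)·(0.5)) / 3 = 19/3 = 6.3333
  s[X,Y] = ((-3.5)·(0.25) + (2.5)·(2.25) + (0.5)·(0.25) + (0.5)·(-2.75)) / 3 = 3.5/3 = 1.1667
  s[X,Z] = ((-3.5)·(1.75) + (2.5)·(-0.25) + (0.5)·(-1.25) + (0.5)·(-0.25)) / 3 = -7.5/3 = -2.5
  s[Y,Y] = ((0.25)·(0.25) + (2.25)·(2.25) + (0.25)·(0.25) + (-2.75)·(-2.75)) / 3 = 12.75/3 = 4.25
  s[Y,Z] = ((0.25)·(1.75) + (2.25)·(-0.25) + (0.25)·(-1.25) + (-2.75)·(-0.25)) / 3 = 0.25/3 = 0.0833
  s[Z,Z] = ((1.75)·(1.75) + (-0.25)·(-0.25) + (-1.25)·(-1.25) + (-0.25)·(-0.25)) / 3 = 4.75/3 = 1.5833
  Sample standard deviations s_i = √(s[i,i]):
  s(X) = √(6.3333) = 2.5166
  s(Y) = √(4.25) = 2.0616
  s(Z) = √(1.5833) = 1.2583

Step 3 — r_{ij} = s_{ij} / (s_i · s_j):
  r[X,X] = 1 (diagonal).
  r[X,Y] = 1.1667 / (2.5166 · 2.0616) = 1.1667 / 5.1881 = 0.2249
  r[X,Z] = -2.5 / (2.5166 · 1.2583) = -2.5 / 3.1667 = -0.7895
  r[Y,Y] = 1 (diagonal).
  r[Y,Z] = 0.0833 / (2.0616 · 1.2583) = 0.0833 / 2.5941 = 0.0321
  r[Z,Z] = 1 (diagonal).

R is symmetric with unit diagonal. Assembling:

R = [[1, 0.2249, -0.7895],
 [0.2249, 1, 0.0321],
 [-0.7895, 0.0321, 1]]


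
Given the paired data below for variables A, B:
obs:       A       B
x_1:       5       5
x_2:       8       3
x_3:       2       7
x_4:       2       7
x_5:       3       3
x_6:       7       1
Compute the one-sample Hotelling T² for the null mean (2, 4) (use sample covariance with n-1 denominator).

Step 1 — sample mean vector:
  mean(A) = (5 + 8 + 2 + 2 + 3 + 7) / 6 = 27/6 = 4.5
  mean(B) = (5 + 3 + 7 + 7 + 3 + 1) / 6 = 26/6 = 4.3333
  x̄ = (4.5, 4.3333),  deviation x̄ - mu_0 = (4.5, 4.3333) - (2, 4) = (2.5, 0.3333).

Step 2 — sample covariance matrix, S[i,j] = (1/(n-1)) · Σ_k (x_{k,i} - mean_i) · (x_{k,j} - mean_j), divisor n-1 = 5:
  S[A,A] = ((0.5)·(0.5) + (3.5)·(3.5) + (-2.5)·(-2.5) + (-2.5)·(-2.5) + (-1.5)·(-1.5) + (2.5)·(2.5)) / 5 = 33.5/5 = 6.7
  S[A,B] = ((0.5)·(0.6667) + (3.5)·(-1.3333) + (-2.5)·(2.6667) + (-2.5)·(2.6667) + (-1.5)·(-1.3333) + (2.5)·(-3.3333)) / 5 = -24/5 = -4.8
  S[B,B] = ((0.6667)·(0.6667) + (-1.3333)·(-1.3333) + (2.6667)·(2.6667) + (2.6667)·(2.6667) + (-1.3333)·(-1.3333) + (-3.3333)·(-3.3333)) / 5 = 29.3333/5 = 5.8667
  S = [[6.7, -4.8],
 [-4.8, 5.8667]].

Step 3 — invert S. det(S) = 6.7·5.8667 - (-4.8)² = 16.2667.
  S^{-1} = (1/det) · [[d, -b], [-b, a]] = [[0.3607, 0.2951],
 [0.2951, 0.4119]].

Step 4 — quadratic form (x̄ - mu_0)^T · S^{-1} · (x̄ - mu_0):
  S^{-1} · (x̄ - mu_0) = (1, 0.875),
  (x̄ - mu_0)^T · [...] = (2.5)·(1) + (0.3333)·(0.875) = 2.7917.

Step 5 — scale by n: T² = 6 · 2.7917 = 16.75.

T² ≈ 16.75


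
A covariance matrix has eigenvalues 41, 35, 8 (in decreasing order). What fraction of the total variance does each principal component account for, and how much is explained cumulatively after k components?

Step 1 — total variance = trace(Sigma) = Σ λ_i = 41 + 35 + 8 = 84.

Step 2 — fraction explained by component i = λ_i / Σ λ:
  PC1: 41/84 = 0.4881
  PC2: 35/84 = 0.4167
  PC3: 8/84 = 0.0952

Step 3 — cumulative fraction after k components = (λ_1 + ... + λ_k) / Σ λ:
  k = 1: 41/84 = 0.4881
  k = 2: (41 + 35)/84 = 76/84 = 0.9048
  k = 3: (41 + 35 + 8)/84 = 84/84 = 1

Summary (fraction, with percent):

explained: PC1 0.4881 (48.81%), PC2 0.4167 (41.67%), PC3 0.0952 (9.52%);  cumulative: 0.4881, 0.9048, 1


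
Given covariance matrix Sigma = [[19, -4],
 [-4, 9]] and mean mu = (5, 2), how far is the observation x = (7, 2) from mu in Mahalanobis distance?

Step 1 — centre the observation: (x - mu) = (2, 0).

Step 2 — invert Sigma. det(Sigma) = 19·9 - (-4)² = 155.
  Sigma^{-1} = (1/det) · [[d, -b], [-b, a]] = [[0.0581, 0.0258],
 [0.0258, 0.1226]].

Step 3 — form the quadratic (x - mu)^T · Sigma^{-1} · (x - mu):
  Sigma^{-1} · (x - mu) = (0.1161, 0.0516).
  (x - mu)^T · [Sigma^{-1} · (x - mu)] = (2)·(0.1161) + (0)·(0.0516) = 0.2323.

Step 4 — take square root: d = √(0.2323) ≈ 0.4819.

d(x, mu) = √(0.2323) ≈ 0.4819


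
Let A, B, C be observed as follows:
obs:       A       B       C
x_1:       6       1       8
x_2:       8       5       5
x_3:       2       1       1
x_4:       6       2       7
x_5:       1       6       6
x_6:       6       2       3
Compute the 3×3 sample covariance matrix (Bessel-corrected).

Step 1 — column means:
  mean(A) = (6 + 8 + 2 + 6 + 1 + 6) / 6 = 29/6 = 4.8333
  mean(B) = (1 + 5 + 1 + 2 + 6 + 2) / 6 = 17/6 = 2.8333
  mean(C) = (8 + 5 + 1 + 7 + 6 + 3) / 6 = 30/6 = 5

Step 2 — sample covariance S[i,j] = (1/(n-1)) · Σ_k (x_{k,i} - mean_i) · (x_{k,j} - mean_j), with n-1 = 5.
  S[A,A] = ((1.1667)·(1.1667) + (3.1667)·(3.1667) + (-2.8333)·(-2.8333) + (1.1667)·(1.1667) + (-3.8333)·(-3.8333) + (1.1667)·(1.1667)) / 5 = 36.8333/5 = 7.3667
  S[A,B] = ((1.1667)·(-1.8333) + (3.1667)·(2.1667) + (-2.8333)·(-1.8333) + (1.1667)·(-0.8333) + (-3.8333)·(3.1667) + (1.1667)·(-0.8333)) / 5 = -4.1667/5 = -0.8333
  S[A,C] = ((1.1667)·(3) + (3.1667)·(0) + (-2.8333)·(-4) + (1.1667)·(2) + (-3.8333)·(1) + (1.1667)·(-2)) / 5 = 11/5 = 2.2
  S[B,B] = ((-1.8333)·(-1.8333) + (2.1667)·(2.1667) + (-1.8333)·(-1.8333) + (-0.8333)·(-0.8333) + (3.1667)·(3.1667) + (-0.8333)·(-0.8333)) / 5 = 22.8333/5 = 4.5667
  S[B,C] = ((-1.8333)·(3) + (2.1667)·(0) + (-1.8333)·(-4) + (-0.8333)·(2) + (3.1667)·(1) + (-0.8333)·(-2)) / 5 = 5/5 = 1
  S[C,C] = ((3)·(3) + (0)·(0) + (-4)·(-4) + (2)·(2) + (1)·(1) + (-2)·(-2)) / 5 = 34/5 = 6.8

S is symmetric (S[j,i] = S[i,j]). Assembling:

S = [[7.3667, -0.8333, 2.2],
 [-0.8333, 4.5667, 1],
 [2.2, 1, 6.8]]


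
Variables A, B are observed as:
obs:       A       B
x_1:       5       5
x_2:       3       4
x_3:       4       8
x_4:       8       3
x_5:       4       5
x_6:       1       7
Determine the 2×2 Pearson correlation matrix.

Step 1 — column means:
  mean(A) = (5 + 3 + 4 + 8 + 4 + 1) / 6 = 25/6 = 4.1667
  mean(B) = (5 + 4 + 8 + 3 + 5 + 7) / 6 = 32/6 = 5.3333

Step 2 — sample variances and covariances s[i,j] = (1/(n-1)) · Σ_k (x_{k,i} - mean_i) · (x_{k,j} - mean_j), with n-1 = 5:
  s[A,A] = ((0.8333)·(0.8333) + (-1.1667)·(-1.1667) + (-0.1667)·(-0.1667) + (3.8333)·(3.8333) + (-0.1667)·(-0.1667) + (-3.1667)·(-3.1667)) / 5 = 26.8333/5 = 5.3667
  s[A,B] = ((0.8333)·(-0.3333) + (-1.1667)·(-1.3333) + (-0.1667)·(2.6667) + (3.8333)·(-2.3333) + (-0.1667)·(-0.3333) + (-3.1667)·(1.6667)) / 5 = -13.3333/5 = -2.6667
  s[B,B] = ((-0.3333)·(-0.3333) + (-1.3333)·(-1.3333) + (2.6667)·(2.6667) + (-2.3333)·(-2.3333) + (-0.3333)·(-0.3333) + (1.6667)·(1.6667)) / 5 = 17.3333/5 = 3.4667
  Sample standard deviations s_i = √(s[i,i]):
  s(A) = √(5.3667) = 2.3166
  s(B) = √(3.4667) = 1.8619

Step 3 — r_{ij} = s_{ij} / (s_i · s_j):
  r[A,A] = 1 (diagonal).
  r[A,B] = -2.6667 / (2.3166 · 1.8619) = -2.6667 / 4.3133 = -0.6182
  r[B,B] = 1 (diagonal).

R is symmetric with unit diagonal. Assembling:

R = [[1, -0.6182],
 [-0.6182, 1]]


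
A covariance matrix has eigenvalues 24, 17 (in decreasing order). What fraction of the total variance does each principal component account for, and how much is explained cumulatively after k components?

Step 1 — total variance = trace(Sigma) = Σ λ_i = 24 + 17 = 41.

Step 2 — fraction explained by component i = λ_i / Σ λ:
  PC1: 24/41 = 0.5854
  PC2: 17/41 = 0.4146

Step 3 — cumulative fraction after k components = (λ_1 + ... + λ_k) / Σ λ:
  k = 1: 24/41 = 0.5854
  k = 2: (24 + 17)/41 = 41/41 = 1

Summary (fraction, with percent):

explained: PC1 0.5854 (58.54%), PC2 0.4146 (41.46%);  cumulative: 0.5854, 1


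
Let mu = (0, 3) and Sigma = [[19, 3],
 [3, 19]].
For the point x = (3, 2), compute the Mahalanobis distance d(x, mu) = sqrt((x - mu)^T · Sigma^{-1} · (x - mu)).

Step 1 — centre the observation: (x - mu) = (3, -1).

Step 2 — invert Sigma. det(Sigma) = 19·19 - (3)² = 352.
  Sigma^{-1} = (1/det) · [[d, -b], [-b, a]] = [[0.054, -0.0085],
 [-0.0085, 0.054]].

Step 3 — form the quadratic (x - mu)^T · Sigma^{-1} · (x - mu):
  Sigma^{-1} · (x - mu) = (0.1705, -0.0795).
  (x - mu)^T · [Sigma^{-1} · (x - mu)] = (3)·(0.1705) + (-1)·(-0.0795) = 0.5909.

Step 4 — take square root: d = √(0.5909) ≈ 0.7687.

d(x, mu) = √(0.5909) ≈ 0.7687


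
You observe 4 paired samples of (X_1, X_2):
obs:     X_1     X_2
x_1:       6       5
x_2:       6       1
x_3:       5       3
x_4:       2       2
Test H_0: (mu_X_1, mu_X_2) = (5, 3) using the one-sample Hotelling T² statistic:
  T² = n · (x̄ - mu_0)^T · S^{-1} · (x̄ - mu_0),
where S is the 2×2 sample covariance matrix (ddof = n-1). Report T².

Step 1 — sample mean vector:
  mean(X_1) = (6 + 6 + 5 + 2) / 4 = 19/4 = 4.75
  mean(X_2) = (5 + 1 + 3 + 2) / 4 = 11/4 = 2.75
  x̄ = (4.75, 2.75),  deviation x̄ - mu_0 = (4.75, 2.75) - (5, 3) = (-0.25, -0.25).

Step 2 — sample covariance matrix, S[i,j] = (1/(n-1)) · Σ_k (x_{k,i} - mean_i) · (x_{k,j} - mean_j), divisor n-1 = 3:
  S[X_1,X_1] = ((1.25)·(1.25) + (1.25)·(1.25) + (0.25)·(0.25) + (-2.75)·(-2.75)) / 3 = 10.75/3 = 3.5833
  S[X_1,X_2] = ((1.25)·(2.25) + (1.25)·(-1.75) + (0.25)·(0.25) + (-2.75)·(-0.75)) / 3 = 2.75/3 = 0.9167
  S[X_2,X_2] = ((2.25)·(2.25) + (-1.75)·(-1.75) + (0.25)·(0.25) + (-0.75)·(-0.75)) / 3 = 8.75/3 = 2.9167
  S = [[3.5833, 0.9167],
 [0.9167, 2.9167]].

Step 3 — invert S. det(S) = 3.5833·2.9167 - (0.9167)² = 9.6111.
  S^{-1} = (1/det) · [[d, -b], [-b, a]] = [[0.3035, -0.0954],
 [-0.0954, 0.3728]].

Step 4 — quadratic form (x̄ - mu_0)^T · S^{-1} · (x̄ - mu_0):
  S^{-1} · (x̄ - mu_0) = (-0.052, -0.0694),
  (x̄ - mu_0)^T · [...] = (-0.25)·(-0.052) + (-0.25)·(-0.0694) = 0.0303.

Step 5 — scale by n: T² = 4 · 0.0303 = 0.1214.

T² ≈ 0.1214


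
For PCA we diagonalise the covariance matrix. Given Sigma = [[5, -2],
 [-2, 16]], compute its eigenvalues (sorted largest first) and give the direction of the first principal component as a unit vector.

Step 1 — characteristic polynomial of 2×2 Sigma:
  det(Sigma - λI) = λ² - trace · λ + det = 0.
  trace = 5 + 16 = 21, det = 5·16 - (-2)² = 76.
Step 2 — discriminant:
  Δ = trace² - 4·det = 441 - 304 = 137.
Step 3 — eigenvalues:
  λ = (trace ± √Δ)/2 = (21 ± 11.7047)/2,
  λ_1 = 16.3523,  λ_2 = 4.6477.

Step 4 — unit eigenvector for λ_1: solve (Sigma - λ_1 I)v = 0. First row:
  (5 - 16.3523)·v_x + (-2)·v_y = 0, i.e. (-11.3523)·v_x + (-2)·v_y = 0,
  so v ∝ (b, λ_1 - a) = (-2, 11.3523); multiply by -1 so the first entry is positive: u = (2, -11.3523).
  ||u|| = √((2)² + (-11.3523)²) = √(132.8758) ≈ 11.5272,
  v_1 = u/||u|| ≈ (0.1735, -0.9848) (||v_1|| = 1).

λ_1 = 16.3523,  λ_2 = 4.6477;  v_1 ≈ (0.1735, -0.9848)


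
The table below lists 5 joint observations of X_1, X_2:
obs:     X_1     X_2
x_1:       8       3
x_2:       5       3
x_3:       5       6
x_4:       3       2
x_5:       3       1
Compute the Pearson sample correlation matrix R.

Step 1 — column means:
  mean(X_1) = (8 + 5 + 5 + 3 + 3) / 5 = 24/5 = 4.8
  mean(X_2) = (3 + 3 + 6 + 2 + 1) / 5 = 15/5 = 3

Step 2 — sample variances and covariances s[i,j] = (1/(n-1)) · Σ_k (x_{k,i} - mean_i) · (x_{k,j} - mean_j), with n-1 = 4:
  s[X_1,X_1] = ((3.2)·(3.2) + (0.2)·(0.2) + (0.2)·(0.2) + (-1.8)·(-1.8) + (-1.8)·(-1.8)) / 4 = 16.8/4 = 4.2
  s[X_1,X_2] = ((3.2)·(0) + (0.2)·(0) + (0.2)·(3) + (-1.8)·(-1) + (-1.8)·(-2)) / 4 = 6/4 = 1.5
  s[X_2,X_2] = ((0)·(0) + (0)·(0) + (3)·(3) + (-1)·(-1) + (-2)·(-2)) / 4 = 14/4 = 3.5
  Sample standard deviations s_i = √(s[i,i]):
  s(X_1) = √(4.2) = 2.0494
  s(X_2) = √(3.5) = 1.8708

Step 3 — r_{ij} = s_{ij} / (s_i · s_j):
  r[X_1,X_1] = 1 (diagonal).
  r[X_1,X_2] = 1.5 / (2.0494 · 1.8708) = 1.5 / 3.8341 = 0.3912
  r[X_2,X_2] = 1 (diagonal).

R is symmetric with unit diagonal. Assembling:

R = [[1, 0.3912],
 [0.3912, 1]]


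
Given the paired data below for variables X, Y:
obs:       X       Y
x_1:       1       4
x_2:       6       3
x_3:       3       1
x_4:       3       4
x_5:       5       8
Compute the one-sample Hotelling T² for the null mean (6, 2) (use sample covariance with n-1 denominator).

Step 1 — sample mean vector:
  mean(X) = (1 + 6 + 3 + 3 + 5) / 5 = 18/5 = 3.6
  mean(Y) = (4 + 3 + 1 + 4 + 8) / 5 = 20/5 = 4
  x̄ = (3.6, 4),  deviation x̄ - mu_0 = (3.6, 4) - (6, 2) = (-2.4, 2).

Step 2 — sample covariance matrix, S[i,j] = (1/(n-1)) · Σ_k (x_{k,i} - mean_i) · (x_{k,j} - mean_j), divisor n-1 = 4:
  S[X,X] = ((-2.6)·(-2.6) + (2.4)·(2.4) + (-0.6)·(-0.6) + (-0.6)·(-0.6) + (1.4)·(1.4)) / 4 = 15.2/4 = 3.8
  S[X,Y] = ((-2.6)·(0) + (2.4)·(-1) + (-0.6)·(-3) + (-0.6)·(0) + (1.4)·(4)) / 4 = 5/4 = 1.25
  S[Y,Y] = ((0)·(0) + (-1)·(-1) + (-3)·(-3) + (0)·(0) + (4)·(4)) / 4 = 26/4 = 6.5
  S = [[3.8, 1.25],
 [1.25, 6.5]].

Step 3 — invert S. det(S) = 3.8·6.5 - (1.25)² = 23.1375.
  S^{-1} = (1/det) · [[d, -b], [-b, a]] = [[0.2809, -0.054],
 [-0.054, 0.1642]].

Step 4 — quadratic form (x̄ - mu_0)^T · S^{-1} · (x̄ - mu_0):
  S^{-1} · (x̄ - mu_0) = (-0.7823, 0.4581),
  (x̄ - mu_0)^T · [...] = (-2.4)·(-0.7823) + (2)·(0.4581) = 2.7937.

Step 5 — scale by n: T² = 5 · 2.7937 = 13.9687.

T² ≈ 13.9687


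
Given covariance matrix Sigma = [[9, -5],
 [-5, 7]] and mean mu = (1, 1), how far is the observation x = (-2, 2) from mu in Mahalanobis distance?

Step 1 — centre the observation: (x - mu) = (-3, 1).

Step 2 — invert Sigma. det(Sigma) = 9·7 - (-5)² = 38.
  Sigma^{-1} = (1/det) · [[d, -b], [-b, a]] = [[0.1842, 0.1316],
 [0.1316, 0.2368]].

Step 3 — form the quadratic (x - mu)^T · Sigma^{-1} · (x - mu):
  Sigma^{-1} · (x - mu) = (-0.4211, -0.1579).
  (x - mu)^T · [Sigma^{-1} · (x - mu)] = (-3)·(-0.4211) + (1)·(-0.1579) = 1.1053.

Step 4 — take square root: d = √(1.1053) ≈ 1.0513.

d(x, mu) = √(1.1053) ≈ 1.0513


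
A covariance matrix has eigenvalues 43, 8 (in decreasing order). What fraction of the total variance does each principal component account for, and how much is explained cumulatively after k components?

Step 1 — total variance = trace(Sigma) = Σ λ_i = 43 + 8 = 51.

Step 2 — fraction explained by component i = λ_i / Σ λ:
  PC1: 43/51 = 0.8431
  PC2: 8/51 = 0.1569

Step 3 — cumulative fraction after k components = (λ_1 + ... + λ_k) / Σ λ:
  k = 1: 43/51 = 0.8431
  k = 2: (43 + 8)/51 = 51/51 = 1

Summary (fraction, with percent):

explained: PC1 0.8431 (84.31%), PC2 0.1569 (15.69%);  cumulative: 0.8431, 1


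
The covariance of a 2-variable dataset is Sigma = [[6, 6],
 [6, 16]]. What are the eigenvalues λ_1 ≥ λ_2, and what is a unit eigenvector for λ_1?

Step 1 — characteristic polynomial of 2×2 Sigma:
  det(Sigma - λI) = λ² - trace · λ + det = 0.
  trace = 6 + 16 = 22, det = 6·16 - (6)² = 60.
Step 2 — discriminant:
  Δ = trace² - 4·det = 484 - 240 = 244.
Step 3 — eigenvalues:
  λ = (trace ± √Δ)/2 = (22 ± 15.6205)/2,
  λ_1 = 18.8102,  λ_2 = 3.1898.

Step 4 — unit eigenvector for λ_1: solve (Sigma - λ_1 I)v = 0. First row:
  (6 - 18.8102)·v_x + (6)·v_y = 0, i.e. (-12.8102)·v_x + (6)·v_y = 0,
  so v ∝ (b, λ_1 - a) = (6, 12.8102) = u.
  ||u|| = √((6)² + (12.8102)²) = √(200.1025) ≈ 14.1458,
  v_1 = u/||u|| ≈ (0.4242, 0.9056) (||v_1|| = 1).

λ_1 = 18.8102,  λ_2 = 3.1898;  v_1 ≈ (0.4242, 0.9056)


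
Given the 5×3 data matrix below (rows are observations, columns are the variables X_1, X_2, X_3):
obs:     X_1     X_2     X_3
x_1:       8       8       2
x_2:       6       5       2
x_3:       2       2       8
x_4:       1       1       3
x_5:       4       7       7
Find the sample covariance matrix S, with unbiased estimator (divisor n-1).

Step 1 — column means:
  mean(X_1) = (8 + 6 + 2 + 1 + 4) / 5 = 21/5 = 4.2
  mean(X_2) = (8 + 5 + 2 + 1 + 7) / 5 = 23/5 = 4.6
  mean(X_3) = (2 + 2 + 8 + 3 + 7) / 5 = 22/5 = 4.4

Step 2 — sample covariance S[i,j] = (1/(n-1)) · Σ_k (x_{k,i} - mean_i) · (x_{k,j} - mean_j), with n-1 = 4.
  S[X_1,X_1] = ((3.8)·(3.8) + (1.8)·(1.8) + (-2.2)·(-2.2) + (-3.2)·(-3.2) + (-0.2)·(-0.2)) / 4 = 32.8/4 = 8.2
  S[X_1,X_2] = ((3.8)·(3.4) + (1.8)·(0.4) + (-2.2)·(-2.6) + (-3.2)·(-3.6) + (-0.2)·(2.4)) / 4 = 30.4/4 = 7.6
  S[X_1,X_3] = ((3.8)·(-2.4) + (1.8)·(-2.4) + (-2.2)·(3.6) + (-3.2)·(-1.4) + (-0.2)·(2.6)) / 4 = -17.4/4 = -4.35
  S[X_2,X_2] = ((3.4)·(3.4) + (0.4)·(0.4) + (-2.6)·(-2.6) + (-3.6)·(-3.6) + (2.4)·(2.4)) / 4 = 37.2/4 = 9.3
  S[X_2,X_3] = ((3.4)·(-2.4) + (0.4)·(-2.4) + (-2.6)·(3.6) + (-3.6)·(-1.4) + (2.4)·(2.6)) / 4 = -7.2/4 = -1.8
  S[X_3,X_3] = ((-2.4)·(-2.4) + (-2.4)·(-2.4) + (3.6)·(3.6) + (-1.4)·(-1.4) + (2.6)·(2.6)) / 4 = 33.2/4 = 8.3

S is symmetric (S[j,i] = S[i,j]). Assembling:

S = [[8.2, 7.6, -4.35],
 [7.6, 9.3, -1.8],
 [-4.35, -1.8, 8.3]]


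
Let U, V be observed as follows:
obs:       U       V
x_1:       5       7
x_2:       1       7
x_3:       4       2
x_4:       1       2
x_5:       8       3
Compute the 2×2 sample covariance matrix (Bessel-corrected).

Step 1 — column means:
  mean(U) = (5 + 1 + 4 + 1 + 8) / 5 = 19/5 = 3.8
  mean(V) = (7 + 7 + 2 + 2 + 3) / 5 = 21/5 = 4.2

Step 2 — sample covariance S[i,j] = (1/(n-1)) · Σ_k (x_{k,i} - mean_i) · (x_{k,j} - mean_j), with n-1 = 4.
  S[U,U] = ((1.2)·(1.2) + (-2.8)·(-2.8) + (0.2)·(0.2) + (-2.8)·(-2.8) + (4.2)·(4.2)) / 4 = 34.8/4 = 8.7
  S[U,V] = ((1.2)·(2.8) + (-2.8)·(2.8) + (0.2)·(-2.2) + (-2.8)·(-2.2) + (4.2)·(-1.2)) / 4 = -3.8/4 = -0.95
  S[V,V] = ((2.8)·(2.8) + (2.8)·(2.8) + (-2.2)·(-2.2) + (-2.2)·(-2.2) + (-1.2)·(-1.2)) / 4 = 26.8/4 = 6.7

S is symmetric (S[j,i] = S[i,j]). Assembling:

S = [[8.7, -0.95],
 [-0.95, 6.7]]


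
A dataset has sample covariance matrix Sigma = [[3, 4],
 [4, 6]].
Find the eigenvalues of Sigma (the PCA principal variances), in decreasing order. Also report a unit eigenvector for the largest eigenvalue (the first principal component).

Step 1 — characteristic polynomial of 2×2 Sigma:
  det(Sigma - λI) = λ² - trace · λ + det = 0.
  trace = 3 + 6 = 9, det = 3·6 - (4)² = 2.
Step 2 — discriminant:
  Δ = trace² - 4·det = 81 - 8 = 73.
Step 3 — eigenvalues:
  λ = (trace ± √Δ)/2 = (9 ± 8.544)/2,
  λ_1 = 8.772,  λ_2 = 0.228.

Step 4 — unit eigenvector for λ_1: solve (Sigma - λ_1 I)v = 0. First row:
  (3 - 8.772)·v_x + (4)·v_y = 0, i.e. (-5.772)·v_x + (4)·v_y = 0,
  so v ∝ (b, λ_1 - a) = (4, 5.772) = u.
  ||u|| = √((4)² + (5.772)²) = √(49.316) ≈ 7.0225,
  v_1 = u/||u|| ≈ (0.5696, 0.8219) (||v_1|| = 1).

λ_1 = 8.772,  λ_2 = 0.228;  v_1 ≈ (0.5696, 0.8219)


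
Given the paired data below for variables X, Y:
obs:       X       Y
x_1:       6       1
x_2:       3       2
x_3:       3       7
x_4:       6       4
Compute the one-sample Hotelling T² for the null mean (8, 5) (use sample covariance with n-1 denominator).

Step 1 — sample mean vector:
  mean(X) = (6 + 3 + 3 + 6) / 4 = 18/4 = 4.5
  mean(Y) = (1 + 2 + 7 + 4) / 4 = 14/4 = 3.5
  x̄ = (4.5, 3.5),  deviation x̄ - mu_0 = (4.5, 3.5) - (8, 5) = (-3.5, -1.5).

Step 2 — sample covariance matrix, S[i,j] = (1/(n-1)) · Σ_k (x_{k,i} - mean_i) · (x_{k,j} - mean_j), divisor n-1 = 3:
  S[X,X] = ((1.5)·(1.5) + (-1.5)·(-1.5) + (-1.5)·(-1.5) + (1.5)·(1.5)) / 3 = 9/3 = 3
  S[X,Y] = ((1.5)·(-2.5) + (-1.5)·(-1.5) + (-1.5)·(3.5) + (1.5)·(0.5)) / 3 = -6/3 = -2
  S[Y,Y] = ((-2.5)·(-2.5) + (-1.5)·(-1.5) + (3.5)·(3.5) + (0.5)·(0.5)) / 3 = 21/3 = 7
  S = [[3, -2],
 [-2, 7]].

Step 3 — invert S. det(S) = 3·7 - (-2)² = 17.
  S^{-1} = (1/det) · [[d, -b], [-b, a]] = [[0.4118, 0.1176],
 [0.1176, 0.1765]].

Step 4 — quadratic form (x̄ - mu_0)^T · S^{-1} · (x̄ - mu_0):
  S^{-1} · (x̄ - mu_0) = (-1.6176, -0.6765),
  (x̄ - mu_0)^T · [...] = (-3.5)·(-1.6176) + (-1.5)·(-0.6765) = 6.6765.

Step 5 — scale by n: T² = 4 · 6.6765 = 26.7059.

T² ≈ 26.7059


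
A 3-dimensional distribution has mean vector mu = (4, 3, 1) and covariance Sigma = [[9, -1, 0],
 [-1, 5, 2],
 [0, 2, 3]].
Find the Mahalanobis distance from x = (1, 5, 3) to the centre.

Step 1 — centre the observation: (x - mu) = (-3, 2, 2).

Step 2 — invert Sigma (cofactor / det for 3×3, or solve directly):
  Sigma^{-1} = [[0.1146, 0.0312, -0.0208],
 [0.0312, 0.2812, -0.1875],
 [-0.0208, -0.1875, 0.4583]].

Step 3 — form the quadratic (x - mu)^T · Sigma^{-1} · (x - mu):
  Sigma^{-1} · (x - mu) = (-0.3229, 0.0938, 0.6042).
  (x - mu)^T · [Sigma^{-1} · (x - mu)] = (-3)·(-0.3229) + (2)·(0.0938) + (2)·(0.6042) = 2.3646.

Step 4 — take square root: d = √(2.3646) ≈ 1.5377.

d(x, mu) = √(2.3646) ≈ 1.5377
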